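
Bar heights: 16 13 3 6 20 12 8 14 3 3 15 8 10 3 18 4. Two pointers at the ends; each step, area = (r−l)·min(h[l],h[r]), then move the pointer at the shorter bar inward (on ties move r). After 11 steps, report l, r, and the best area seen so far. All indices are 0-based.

[0,15] min(16,4)*15=60 best=60 * → r--
[0,14] min(16,18)*14=224 best=224 * → l++
[1,14] min(13,18)*13=169 best=224 → l++
[2,14] min(3,18)*12=36 best=224 → l++
[3,14] min(6,18)*11=66 best=224 → l++
[4,14] min(20,18)*10=180 best=224 → r--
[4,13] min(20,3)*9=27 best=224 → r--
[4,12] min(20,10)*8=80 best=224 → r--
[4,11] min(20,8)*7=56 best=224 → r--
[4,10] min(20,15)*6=90 best=224 → r--
[4,9] min(20,3)*5=15 best=224 → r--

l=4, r=8, best area=224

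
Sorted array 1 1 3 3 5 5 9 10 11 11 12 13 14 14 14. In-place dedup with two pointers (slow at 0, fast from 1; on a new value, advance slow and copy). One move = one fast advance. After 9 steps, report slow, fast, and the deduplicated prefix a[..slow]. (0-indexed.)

(s=0,f=1) a[fast]=1=a[slow] dup → fast++
(s=0,f=2) a[fast]=3≠a[slow]=1 write a[1]=3 → slow++,fast++
(s=1,f=3) a[fast]=3=a[slow] dup → fast++
(s=1,f=4) a[fast]=5≠a[slow]=3 write a[2]=5 → slow++,fast++
(s=2,f=5) a[fast]=5=a[slow] dup → fast++
(s=2,f=6) a[fast]=9≠a[slow]=5 write a[3]=9 → slow++,fast++
(s=3,f=7) a[fast]=10≠a[slow]=9 write a[4]=10 → slow++,fast++
(s=4,f=8) a[fast]=11≠a[slow]=10 write a[5]=11 → slow++,fast++
(s=5,f=9) a[fast]=11=a[slow] dup → fast++

slow=5, fast=10, prefix=[1, 3, 5, 9, 10, 11]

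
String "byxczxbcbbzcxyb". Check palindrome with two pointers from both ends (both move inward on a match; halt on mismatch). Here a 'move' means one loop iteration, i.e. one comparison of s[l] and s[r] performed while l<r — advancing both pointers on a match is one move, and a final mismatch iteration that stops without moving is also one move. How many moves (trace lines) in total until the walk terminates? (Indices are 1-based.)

6 moves

l=1 r=15: 'b'=='b', l++,r--
l=2 r=14: 'y'=='y', l++,r--
l=3 r=13: 'x'=='x', l++,r--
l=4 r=12: 'c'=='c', l++,r--
l=5 r=11: 'z'=='z', l++,r--
l=6 r=10: 'x'!='b', stop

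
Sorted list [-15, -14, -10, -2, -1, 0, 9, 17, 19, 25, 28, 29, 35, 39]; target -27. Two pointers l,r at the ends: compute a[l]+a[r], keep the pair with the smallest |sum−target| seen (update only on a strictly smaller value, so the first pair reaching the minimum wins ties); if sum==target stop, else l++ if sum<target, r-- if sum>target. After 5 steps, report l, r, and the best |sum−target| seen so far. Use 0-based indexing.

l=0, r=8, best |Δ|=37

l=0 r=13: -15+39=24 d=51 *, r--
l=0 r=12: -15+35=20 d=47 *, r--
l=0 r=11: -15+29=14 d=41 *, r--
l=0 r=10: -15+28=13 d=40 *, r--
l=0 r=9: -15+25=10 d=37 *, r--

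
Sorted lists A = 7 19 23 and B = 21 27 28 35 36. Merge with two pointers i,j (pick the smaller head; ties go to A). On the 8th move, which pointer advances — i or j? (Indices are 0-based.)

j

i=0 j=0: A[i]=7<=B[j]=21 take 7, i++
i=1 j=0: A[i]=19<=B[j]=21 take 19, i++
i=2 j=0: A[i]=23>B[j]=21 take 21, j++
i=2 j=1: A[i]=23<=B[j]=27 take 23, i++
i=3 j=1: A done, take B[j]=27, j++
i=3 j=2: A done, take B[j]=28, j++
i=3 j=3: A done, take B[j]=35, j++
i=3 j=4: A done, take B[j]=36, j++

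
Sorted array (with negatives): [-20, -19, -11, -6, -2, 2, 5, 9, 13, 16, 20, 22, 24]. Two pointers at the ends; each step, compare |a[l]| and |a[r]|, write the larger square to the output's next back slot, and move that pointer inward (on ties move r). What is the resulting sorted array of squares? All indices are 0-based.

[0,12] |-20|<=|24| out[12]=576 → r--
[0,11] |-20|<=|22| out[11]=484 → r--
[0,10] |-20|<=|20| out[10]=400 → r--
[0,9] |-20|>|16| out[9]=400 → l++
[1,9] |-19|>|16| out[8]=361 → l++
[2,9] |-11|<=|16| out[7]=256 → r--
[2,8] |-11|<=|13| out[6]=169 → r--
[2,7] |-11|>|9| out[5]=121 → l++
[3,7] |-6|<=|9| out[4]=81 → r--
[3,6] |-6|>|5| out[3]=36 → l++
[4,6] |-2|<=|5| out[2]=25 → r--
[4,5] |-2|<=|2| out[1]=4 → r--
[4,4] |-2|<=|-2| out[0]=4 → r--

[4, 4, 25, 36, 81, 121, 169, 256, 361, 400, 400, 484, 576]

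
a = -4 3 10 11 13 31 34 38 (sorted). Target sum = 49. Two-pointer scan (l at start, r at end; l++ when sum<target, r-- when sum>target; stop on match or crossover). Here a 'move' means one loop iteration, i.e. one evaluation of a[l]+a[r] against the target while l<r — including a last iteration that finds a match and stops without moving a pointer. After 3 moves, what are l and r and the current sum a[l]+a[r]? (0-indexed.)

[0,7] -4+38=34 <49 → l++
[1,7] 3+38=41 <49 → l++
[2,7] 10+38=48 <49 → l++

l=3, r=7, sum=49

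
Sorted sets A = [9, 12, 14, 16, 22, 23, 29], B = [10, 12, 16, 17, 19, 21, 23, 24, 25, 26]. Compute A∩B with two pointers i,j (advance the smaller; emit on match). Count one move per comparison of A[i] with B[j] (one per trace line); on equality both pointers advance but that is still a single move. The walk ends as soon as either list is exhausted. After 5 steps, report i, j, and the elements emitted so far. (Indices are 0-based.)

i=4, j=3, emitted=[12, 16]

i=0 j=0: 9<10, i++
i=1 j=0: 12>10, j++
i=1 j=1: 12==12 emit, i++,j++
i=2 j=2: 14<16, i++
i=3 j=2: 16==16 emit, i++,j++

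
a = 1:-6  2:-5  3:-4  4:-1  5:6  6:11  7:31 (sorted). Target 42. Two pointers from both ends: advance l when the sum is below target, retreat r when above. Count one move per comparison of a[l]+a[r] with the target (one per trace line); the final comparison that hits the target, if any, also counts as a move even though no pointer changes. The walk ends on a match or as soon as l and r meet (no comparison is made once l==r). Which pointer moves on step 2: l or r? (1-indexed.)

l

l=1 r=7: -6+31=25 <42, l++
l=2 r=7: -5+31=26 <42, l++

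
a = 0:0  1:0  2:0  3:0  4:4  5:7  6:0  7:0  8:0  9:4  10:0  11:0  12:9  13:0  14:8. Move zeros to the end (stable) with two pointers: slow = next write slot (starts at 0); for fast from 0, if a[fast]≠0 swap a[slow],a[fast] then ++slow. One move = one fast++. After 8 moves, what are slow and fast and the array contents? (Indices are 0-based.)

slow=0 fast=0: a[fast]=0, fast++
slow=0 fast=1: a[fast]=0, fast++
slow=0 fast=2: a[fast]=0, fast++
slow=0 fast=3: a[fast]=0, fast++
slow=0 fast=4: a[fast]=4≠0 swap→a[0]=4, slow++,fast++
slow=1 fast=5: a[fast]=7≠0 swap→a[1]=7, slow++,fast++
slow=2 fast=6: a[fast]=0, fast++
slow=2 fast=7: a[fast]=0, fast++

slow=2, fast=8, a=[4, 7, 0, 0, 0, 0, 0, 0, 0, 4, 0, 0, 9, 0, 8]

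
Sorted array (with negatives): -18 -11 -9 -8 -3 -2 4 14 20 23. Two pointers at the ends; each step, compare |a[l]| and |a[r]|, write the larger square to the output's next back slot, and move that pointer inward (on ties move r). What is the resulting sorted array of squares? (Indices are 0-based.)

[0,9] |-18|<=|23| out[9]=529 → r--
[0,8] |-18|<=|20| out[8]=400 → r--
[0,7] |-18|>|14| out[7]=324 → l++
[1,7] |-11|<=|14| out[6]=196 → r--
[1,6] |-11|>|4| out[5]=121 → l++
[2,6] |-9|>|4| out[4]=81 → l++
[3,6] |-8|>|4| out[3]=64 → l++
[4,6] |-3|<=|4| out[2]=16 → r--
[4,5] |-3|>|-2| out[1]=9 → l++
[5,5] |-2|<=|-2| out[0]=4 → r--

[4, 9, 16, 64, 81, 121, 196, 324, 400, 529]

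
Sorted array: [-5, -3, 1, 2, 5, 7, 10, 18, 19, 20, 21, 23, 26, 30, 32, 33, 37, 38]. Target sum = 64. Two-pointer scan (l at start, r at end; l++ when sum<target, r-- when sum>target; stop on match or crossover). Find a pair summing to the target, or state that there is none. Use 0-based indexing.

l=0 r=17: -5+38=33 <64, l++
l=1 r=17: -3+38=35 <64, l++
l=2 r=17: 1+38=39 <64, l++
l=3 r=17: 2+38=40 <64, l++
l=4 r=17: 5+38=43 <64, l++
l=5 r=17: 7+38=45 <64, l++
l=6 r=17: 10+38=48 <64, l++
l=7 r=17: 18+38=56 <64, l++
l=8 r=17: 19+38=57 <64, l++
l=9 r=17: 20+38=58 <64, l++
l=10 r=17: 21+38=59 <64, l++
l=11 r=17: 23+38=61 <64, l++
l=12 r=17: 26+38=64, found

(26, 38)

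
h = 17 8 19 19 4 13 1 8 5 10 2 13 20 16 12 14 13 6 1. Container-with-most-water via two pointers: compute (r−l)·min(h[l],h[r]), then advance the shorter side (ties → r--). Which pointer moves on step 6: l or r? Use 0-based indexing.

r

[0,18] min(17,1)*18=18 best=18 * → r--
[0,17] min(17,6)*17=102 best=102 * → r--
[0,16] min(17,13)*16=208 best=208 * → r--
[0,15] min(17,14)*15=210 best=210 * → r--
[0,14] min(17,12)*14=168 best=210 → r--
[0,13] min(17,16)*13=208 best=210 → r--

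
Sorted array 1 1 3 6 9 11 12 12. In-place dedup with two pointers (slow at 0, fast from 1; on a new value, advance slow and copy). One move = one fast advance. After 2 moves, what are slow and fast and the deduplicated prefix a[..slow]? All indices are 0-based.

(s=0,f=1) a[fast]=1=a[slow] dup → fast++
(s=0,f=2) a[fast]=3≠a[slow]=1 write a[1]=3 → slow++,fast++

slow=1, fast=3, prefix=[1, 3]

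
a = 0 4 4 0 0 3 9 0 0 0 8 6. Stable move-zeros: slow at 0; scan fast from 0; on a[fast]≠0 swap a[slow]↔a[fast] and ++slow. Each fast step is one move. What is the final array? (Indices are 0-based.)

(s=0,f=0) a[fast]=0 → fast++
(s=0,f=1) a[fast]=4≠0 swap→a[0]=4 → slow++,fast++
(s=1,f=2) a[fast]=4≠0 swap→a[1]=4 → slow++,fast++
(s=2,f=3) a[fast]=0 → fast++
(s=2,f=4) a[fast]=0 → fast++
(s=2,f=5) a[fast]=3≠0 swap→a[2]=3 → slow++,fast++
(s=3,f=6) a[fast]=9≠0 swap→a[3]=9 → slow++,fast++
(s=4,f=7) a[fast]=0 → fast++
(s=4,f=8) a[fast]=0 → fast++
(s=4,f=9) a[fast]=0 → fast++
(s=4,f=10) a[fast]=8≠0 swap→a[4]=8 → slow++,fast++
(s=5,f=11) a[fast]=6≠0 swap→a[5]=6 → slow++,fast++

[4, 4, 3, 9, 8, 6, 0, 0, 0, 0, 0, 0]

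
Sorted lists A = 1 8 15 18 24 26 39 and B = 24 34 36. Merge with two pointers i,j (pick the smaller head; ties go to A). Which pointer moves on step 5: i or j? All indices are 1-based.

[i=1,j=1] A[i]=1<=B[j]=24 take 1 → i++
[i=2,j=1] A[i]=8<=B[j]=24 take 8 → i++
[i=3,j=1] A[i]=15<=B[j]=24 take 15 → i++
[i=4,j=1] A[i]=18<=B[j]=24 take 18 → i++
[i=5,j=1] A[i]=24<=B[j]=24 take 24 → i++

i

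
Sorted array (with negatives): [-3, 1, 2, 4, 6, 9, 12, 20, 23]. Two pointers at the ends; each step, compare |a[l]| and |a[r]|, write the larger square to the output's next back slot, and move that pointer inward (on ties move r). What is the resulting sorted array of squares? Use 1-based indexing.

[1, 4, 9, 16, 36, 81, 144, 400, 529]

[1,9] |-3|<=|23| out[9]=529 → r--
[1,8] |-3|<=|20| out[8]=400 → r--
[1,7] |-3|<=|12| out[7]=144 → r--
[1,6] |-3|<=|9| out[6]=81 → r--
[1,5] |-3|<=|6| out[5]=36 → r--
[1,4] |-3|<=|4| out[4]=16 → r--
[1,3] |-3|>|2| out[3]=9 → l++
[2,3] |1|<=|2| out[2]=4 → r--
[2,2] |1|<=|1| out[1]=1 → r--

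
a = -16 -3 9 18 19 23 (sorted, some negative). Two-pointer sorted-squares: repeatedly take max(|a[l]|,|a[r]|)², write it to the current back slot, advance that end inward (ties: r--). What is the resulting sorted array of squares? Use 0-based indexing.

[9, 81, 256, 324, 361, 529]

[0,5] |-16|<=|23| out[5]=529 → r--
[0,4] |-16|<=|19| out[4]=361 → r--
[0,3] |-16|<=|18| out[3]=324 → r--
[0,2] |-16|>|9| out[2]=256 → l++
[1,2] |-3|<=|9| out[1]=81 → r--
[1,1] |-3|<=|-3| out[0]=9 → r--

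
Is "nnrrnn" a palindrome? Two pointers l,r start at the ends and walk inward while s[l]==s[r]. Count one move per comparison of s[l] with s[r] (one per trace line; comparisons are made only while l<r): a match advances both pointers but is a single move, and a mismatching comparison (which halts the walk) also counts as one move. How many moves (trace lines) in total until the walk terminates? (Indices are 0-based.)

3 moves

l=0 r=5: 'n'=='n', l++,r--
l=1 r=4: 'n'=='n', l++,r--
l=2 r=3: 'r'=='r', l++,r--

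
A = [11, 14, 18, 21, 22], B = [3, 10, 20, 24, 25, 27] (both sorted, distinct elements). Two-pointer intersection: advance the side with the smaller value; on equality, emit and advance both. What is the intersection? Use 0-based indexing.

i=0 j=0: 11>3, j++
i=0 j=1: 11>10, j++
i=0 j=2: 11<20, i++
i=1 j=2: 14<20, i++
i=2 j=2: 18<20, i++
i=3 j=2: 21>20, j++
i=3 j=3: 21<24, i++
i=4 j=3: 22<24, i++

intersection = []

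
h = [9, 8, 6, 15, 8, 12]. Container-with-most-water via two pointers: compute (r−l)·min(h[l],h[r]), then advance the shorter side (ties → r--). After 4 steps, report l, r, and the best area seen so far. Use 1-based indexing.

l=1 r=6: min(9,12)*5=45 best=45 *, l++
l=2 r=6: min(8,12)*4=32 best=45, l++
l=3 r=6: min(6,12)*3=18 best=45, l++
l=4 r=6: min(15,12)*2=24 best=45, r--

l=4, r=5, best area=45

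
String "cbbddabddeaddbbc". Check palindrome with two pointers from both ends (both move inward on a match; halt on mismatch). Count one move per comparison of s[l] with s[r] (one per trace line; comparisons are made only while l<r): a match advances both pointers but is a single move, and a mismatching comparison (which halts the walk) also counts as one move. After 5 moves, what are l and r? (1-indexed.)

l=6, r=11

l=1 r=16: 'c'=='c', l++,r--
l=2 r=15: 'b'=='b', l++,r--
l=3 r=14: 'b'=='b', l++,r--
l=4 r=13: 'd'=='d', l++,r--
l=5 r=12: 'd'=='d', l++,r--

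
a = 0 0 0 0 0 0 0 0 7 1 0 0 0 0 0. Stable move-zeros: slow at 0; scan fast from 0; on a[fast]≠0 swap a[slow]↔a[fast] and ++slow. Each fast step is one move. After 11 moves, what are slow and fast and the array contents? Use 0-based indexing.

slow=0 fast=0: a[fast]=0, fast++
slow=0 fast=1: a[fast]=0, fast++
slow=0 fast=2: a[fast]=0, fast++
slow=0 fast=3: a[fast]=0, fast++
slow=0 fast=4: a[fast]=0, fast++
slow=0 fast=5: a[fast]=0, fast++
slow=0 fast=6: a[fast]=0, fast++
slow=0 fast=7: a[fast]=0, fast++
slow=0 fast=8: a[fast]=7≠0 swap→a[0]=7, slow++,fast++
slow=1 fast=9: a[fast]=1≠0 swap→a[1]=1, slow++,fast++
slow=2 fast=10: a[fast]=0, fast++

slow=2, fast=11, a=[7, 1, 0, 0, 0, 0, 0, 0, 0, 0, 0, 0, 0, 0, 0]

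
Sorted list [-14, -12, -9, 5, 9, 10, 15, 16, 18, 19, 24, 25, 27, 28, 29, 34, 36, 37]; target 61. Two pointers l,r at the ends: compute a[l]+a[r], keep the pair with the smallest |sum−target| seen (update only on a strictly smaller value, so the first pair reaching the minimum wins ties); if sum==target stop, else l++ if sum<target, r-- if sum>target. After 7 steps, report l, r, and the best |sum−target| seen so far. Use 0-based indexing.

[0,17] -14+37=23 d=38 * → l++
[1,17] -12+37=25 d=36 * → l++
[2,17] -9+37=28 d=33 * → l++
[3,17] 5+37=42 d=19 * → l++
[4,17] 9+37=46 d=15 * → l++
[5,17] 10+37=47 d=14 * → l++
[6,17] 15+37=52 d=9 * → l++

l=7, r=17, best |Δ|=9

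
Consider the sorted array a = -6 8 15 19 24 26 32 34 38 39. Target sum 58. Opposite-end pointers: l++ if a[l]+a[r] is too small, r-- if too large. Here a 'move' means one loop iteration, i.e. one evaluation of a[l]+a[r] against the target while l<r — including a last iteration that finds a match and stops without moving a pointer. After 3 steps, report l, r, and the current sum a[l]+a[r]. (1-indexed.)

l=4, r=10, sum=58

[1,10] -6+39=33 <58 → l++
[2,10] 8+39=47 <58 → l++
[3,10] 15+39=54 <58 → l++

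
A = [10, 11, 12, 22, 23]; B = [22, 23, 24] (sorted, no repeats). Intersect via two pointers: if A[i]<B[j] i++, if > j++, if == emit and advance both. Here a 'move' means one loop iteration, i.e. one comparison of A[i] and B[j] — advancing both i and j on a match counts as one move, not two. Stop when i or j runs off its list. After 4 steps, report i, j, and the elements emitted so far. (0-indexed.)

[i=0,j=0] 10<22 → i++
[i=1,j=0] 11<22 → i++
[i=2,j=0] 12<22 → i++
[i=3,j=0] 22==22 emit → i++,j++

i=4, j=1, emitted=[22]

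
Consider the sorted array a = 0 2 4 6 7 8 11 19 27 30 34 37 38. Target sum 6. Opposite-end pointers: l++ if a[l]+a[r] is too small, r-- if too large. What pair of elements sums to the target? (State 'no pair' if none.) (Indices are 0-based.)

[0,12] 0+38=38 >6 → r--
[0,11] 0+37=37 >6 → r--
[0,10] 0+34=34 >6 → r--
[0,9] 0+30=30 >6 → r--
[0,8] 0+27=27 >6 → r--
[0,7] 0+19=19 >6 → r--
[0,6] 0+11=11 >6 → r--
[0,5] 0+8=8 >6 → r--
[0,4] 0+7=7 >6 → r--
[0,3] 0+6=6 → found

(0, 6)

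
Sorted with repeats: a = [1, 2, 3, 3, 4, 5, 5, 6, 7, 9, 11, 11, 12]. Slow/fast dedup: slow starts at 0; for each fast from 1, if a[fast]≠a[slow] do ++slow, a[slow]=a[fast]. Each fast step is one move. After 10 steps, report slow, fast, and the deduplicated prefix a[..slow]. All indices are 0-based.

slow=8, fast=11, prefix=[1, 2, 3, 4, 5, 6, 7, 9, 11]

(s=0,f=1) a[fast]=2≠a[slow]=1 write a[1]=2 → slow++,fast++
(s=1,f=2) a[fast]=3≠a[slow]=2 write a[2]=3 → slow++,fast++
(s=2,f=3) a[fast]=3=a[slow] dup → fast++
(s=2,f=4) a[fast]=4≠a[slow]=3 write a[3]=4 → slow++,fast++
(s=3,f=5) a[fast]=5≠a[slow]=4 write a[4]=5 → slow++,fast++
(s=4,f=6) a[fast]=5=a[slow] dup → fast++
(s=4,f=7) a[fast]=6≠a[slow]=5 write a[5]=6 → slow++,fast++
(s=5,f=8) a[fast]=7≠a[slow]=6 write a[6]=7 → slow++,fast++
(s=6,f=9) a[fast]=9≠a[slow]=7 write a[7]=9 → slow++,fast++
(s=7,f=10) a[fast]=11≠a[slow]=9 write a[8]=11 → slow++,fast++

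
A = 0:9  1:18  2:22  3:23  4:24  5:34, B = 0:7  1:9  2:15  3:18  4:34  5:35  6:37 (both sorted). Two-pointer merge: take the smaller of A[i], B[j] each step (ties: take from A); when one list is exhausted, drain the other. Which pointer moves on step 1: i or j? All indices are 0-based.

j

[i=0,j=0] A[i]=9>B[j]=7 take 7 → j++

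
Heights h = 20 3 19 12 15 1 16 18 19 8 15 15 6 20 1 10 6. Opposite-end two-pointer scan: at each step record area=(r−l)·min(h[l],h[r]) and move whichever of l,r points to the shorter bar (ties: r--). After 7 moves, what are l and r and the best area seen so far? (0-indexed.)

[0,16] min(20,6)*16=96 best=96 * → r--
[0,15] min(20,10)*15=150 best=150 * → r--
[0,14] min(20,1)*14=14 best=150 → r--
[0,13] min(20,20)*13=260 best=260 * → r--
[0,12] min(20,6)*12=72 best=260 → r--
[0,11] min(20,15)*11=165 best=260 → r--
[0,10] min(20,15)*10=150 best=260 → r--

l=0, r=9, best area=260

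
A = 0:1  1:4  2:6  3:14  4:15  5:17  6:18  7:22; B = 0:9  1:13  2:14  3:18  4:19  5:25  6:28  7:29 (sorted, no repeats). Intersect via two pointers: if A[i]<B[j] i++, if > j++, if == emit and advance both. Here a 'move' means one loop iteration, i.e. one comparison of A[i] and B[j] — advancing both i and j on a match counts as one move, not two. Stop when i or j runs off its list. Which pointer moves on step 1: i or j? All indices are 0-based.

i

[i=0,j=0] 1<9 → i++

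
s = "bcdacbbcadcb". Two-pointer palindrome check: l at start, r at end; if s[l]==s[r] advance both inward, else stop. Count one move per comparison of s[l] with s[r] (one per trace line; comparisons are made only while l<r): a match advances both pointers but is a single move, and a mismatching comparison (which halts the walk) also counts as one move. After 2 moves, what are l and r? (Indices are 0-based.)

[0,11] 'b'=='b' → l++,r--
[1,10] 'c'=='c' → l++,r--

l=2, r=9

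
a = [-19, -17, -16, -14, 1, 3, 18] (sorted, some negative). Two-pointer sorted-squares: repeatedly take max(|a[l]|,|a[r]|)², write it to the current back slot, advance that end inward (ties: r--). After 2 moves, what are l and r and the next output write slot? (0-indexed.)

l=0 r=6: |-19|>|18| out[6]=361, l++
l=1 r=6: |-17|<=|18| out[5]=324, r--

l=1, r=5, next write slot=4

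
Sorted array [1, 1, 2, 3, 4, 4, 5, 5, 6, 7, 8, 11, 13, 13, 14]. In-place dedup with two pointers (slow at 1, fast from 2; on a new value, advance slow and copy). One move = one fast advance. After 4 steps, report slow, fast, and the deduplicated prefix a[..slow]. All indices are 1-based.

slow=4, fast=6, prefix=[1, 2, 3, 4]

(s=1,f=2) a[fast]=1=a[slow] dup → fast++
(s=1,f=3) a[fast]=2≠a[slow]=1 write a[2]=2 → slow++,fast++
(s=2,f=4) a[fast]=3≠a[slow]=2 write a[3]=3 → slow++,fast++
(s=3,f=5) a[fast]=4≠a[slow]=3 write a[4]=4 → slow++,fast++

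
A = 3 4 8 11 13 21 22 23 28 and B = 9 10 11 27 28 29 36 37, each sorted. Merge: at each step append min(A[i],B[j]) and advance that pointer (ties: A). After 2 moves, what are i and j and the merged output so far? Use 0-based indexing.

i=2, j=0, merged so far=[3, 4]

i=0 j=0: A[i]=3<=B[j]=9 take 3, i++
i=1 j=0: A[i]=4<=B[j]=9 take 4, i++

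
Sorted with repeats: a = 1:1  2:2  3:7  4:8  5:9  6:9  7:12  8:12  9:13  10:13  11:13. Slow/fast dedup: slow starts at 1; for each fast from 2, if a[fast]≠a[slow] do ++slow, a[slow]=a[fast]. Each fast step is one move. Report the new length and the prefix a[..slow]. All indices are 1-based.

length 7; prefix = [1, 2, 7, 8, 9, 12, 13]

slow=1 fast=2: a[fast]=2≠a[slow]=1 write a[2]=2, slow++,fast++
slow=2 fast=3: a[fast]=7≠a[slow]=2 write a[3]=7, slow++,fast++
slow=3 fast=4: a[fast]=8≠a[slow]=7 write a[4]=8, slow++,fast++
slow=4 fast=5: a[fast]=9≠a[slow]=8 write a[5]=9, slow++,fast++
slow=5 fast=6: a[fast]=9=a[slow] dup, fast++
slow=5 fast=7: a[fast]=12≠a[slow]=9 write a[6]=12, slow++,fast++
slow=6 fast=8: a[fast]=12=a[slow] dup, fast++
slow=6 fast=9: a[fast]=13≠a[slow]=12 write a[7]=13, slow++,fast++
slow=7 fast=10: a[fast]=13=a[slow] dup, fast++
slow=7 fast=11: a[fast]=13=a[slow] dup, fast++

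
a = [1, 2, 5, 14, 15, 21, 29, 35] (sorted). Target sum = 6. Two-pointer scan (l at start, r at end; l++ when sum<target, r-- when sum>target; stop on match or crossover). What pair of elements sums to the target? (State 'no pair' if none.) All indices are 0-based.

(1, 5)

l=0 r=7: 1+35=36 >6, r--
l=0 r=6: 1+29=30 >6, r--
l=0 r=5: 1+21=22 >6, r--
l=0 r=4: 1+15=16 >6, r--
l=0 r=3: 1+14=15 >6, r--
l=0 r=2: 1+5=6, found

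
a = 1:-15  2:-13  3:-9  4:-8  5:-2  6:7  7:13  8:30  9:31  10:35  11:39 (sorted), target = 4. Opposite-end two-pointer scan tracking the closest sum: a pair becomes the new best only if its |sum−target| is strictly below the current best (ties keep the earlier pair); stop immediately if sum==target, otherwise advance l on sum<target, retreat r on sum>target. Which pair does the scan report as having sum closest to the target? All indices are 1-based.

[1,11] -15+39=24 d=20 * → r--
[1,10] -15+35=20 d=16 * → r--
[1,9] -15+31=16 d=12 * → r--
[1,8] -15+30=15 d=11 * → r--
[1,7] -15+13=-2 d=6 * → l++
[2,7] -13+13=0 d=4 * → l++
[3,7] -9+13=4 d=0 * → stop

pair (-9, 13) with sum 4 (|Δ|=0)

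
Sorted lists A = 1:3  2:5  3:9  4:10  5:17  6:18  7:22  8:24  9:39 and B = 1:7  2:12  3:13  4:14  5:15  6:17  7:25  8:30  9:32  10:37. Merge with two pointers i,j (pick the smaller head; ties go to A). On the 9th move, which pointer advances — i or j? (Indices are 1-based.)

i=1 j=1: A[i]=3<=B[j]=7 take 3, i++
i=2 j=1: A[i]=5<=B[j]=7 take 5, i++
i=3 j=1: A[i]=9>B[j]=7 take 7, j++
i=3 j=2: A[i]=9<=B[j]=12 take 9, i++
i=4 j=2: A[i]=10<=B[j]=12 take 10, i++
i=5 j=2: A[i]=17>B[j]=12 take 12, j++
i=5 j=3: A[i]=17>B[j]=13 take 13, j++
i=5 j=4: A[i]=17>B[j]=14 take 14, j++
i=5 j=5: A[i]=17>B[j]=15 take 15, j++

j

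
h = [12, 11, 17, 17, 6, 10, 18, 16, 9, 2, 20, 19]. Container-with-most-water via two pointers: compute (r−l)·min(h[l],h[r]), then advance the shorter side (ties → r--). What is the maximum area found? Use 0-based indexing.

max area = 153

l=0 r=11: min(12,19)*11=132 best=132 *, l++
l=1 r=11: min(11,19)*10=110 best=132, l++
l=2 r=11: min(17,19)*9=153 best=153 *, l++
l=3 r=11: min(17,19)*8=136 best=153, l++
l=4 r=11: min(6,19)*7=42 best=153, l++
l=5 r=11: min(10,19)*6=60 best=153, l++
l=6 r=11: min(18,19)*5=90 best=153, l++
l=7 r=11: min(16,19)*4=64 best=153, l++
l=8 r=11: min(9,19)*3=27 best=153, l++
l=9 r=11: min(2,19)*2=4 best=153, l++
l=10 r=11: min(20,19)*1=19 best=153, r--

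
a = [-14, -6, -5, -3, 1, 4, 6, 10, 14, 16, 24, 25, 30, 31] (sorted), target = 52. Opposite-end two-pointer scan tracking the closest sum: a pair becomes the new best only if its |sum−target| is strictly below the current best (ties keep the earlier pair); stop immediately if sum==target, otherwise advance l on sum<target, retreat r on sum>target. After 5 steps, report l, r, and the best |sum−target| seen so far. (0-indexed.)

l=5, r=13, best |Δ|=20

l=0 r=13: -14+31=17 d=35 *, l++
l=1 r=13: -6+31=25 d=27 *, l++
l=2 r=13: -5+31=26 d=26 *, l++
l=3 r=13: -3+31=28 d=24 *, l++
l=4 r=13: 1+31=32 d=20 *, l++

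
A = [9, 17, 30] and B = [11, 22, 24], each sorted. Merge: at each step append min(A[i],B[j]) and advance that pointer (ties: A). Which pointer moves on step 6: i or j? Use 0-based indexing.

i

[i=0,j=0] A[i]=9<=B[j]=11 take 9 → i++
[i=1,j=0] A[i]=17>B[j]=11 take 11 → j++
[i=1,j=1] A[i]=17<=B[j]=22 take 17 → i++
[i=2,j=1] A[i]=30>B[j]=22 take 22 → j++
[i=2,j=2] A[i]=30>B[j]=24 take 24 → j++
[i=2,j=3] B done, take A[i]=30 → i++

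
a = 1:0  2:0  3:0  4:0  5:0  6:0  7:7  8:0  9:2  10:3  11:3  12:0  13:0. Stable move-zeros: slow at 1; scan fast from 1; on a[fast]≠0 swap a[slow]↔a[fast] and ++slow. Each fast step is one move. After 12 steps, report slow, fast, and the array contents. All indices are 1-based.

slow=5, fast=13, a=[7, 2, 3, 3, 0, 0, 0, 0, 0, 0, 0, 0, 0]

slow=1 fast=1: a[fast]=0, fast++
slow=1 fast=2: a[fast]=0, fast++
slow=1 fast=3: a[fast]=0, fast++
slow=1 fast=4: a[fast]=0, fast++
slow=1 fast=5: a[fast]=0, fast++
slow=1 fast=6: a[fast]=0, fast++
slow=1 fast=7: a[fast]=7≠0 swap→a[1]=7, slow++,fast++
slow=2 fast=8: a[fast]=0, fast++
slow=2 fast=9: a[fast]=2≠0 swap→a[2]=2, slow++,fast++
slow=3 fast=10: a[fast]=3≠0 swap→a[3]=3, slow++,fast++
slow=4 fast=11: a[fast]=3≠0 swap→a[4]=3, slow++,fast++
slow=5 fast=12: a[fast]=0, fast++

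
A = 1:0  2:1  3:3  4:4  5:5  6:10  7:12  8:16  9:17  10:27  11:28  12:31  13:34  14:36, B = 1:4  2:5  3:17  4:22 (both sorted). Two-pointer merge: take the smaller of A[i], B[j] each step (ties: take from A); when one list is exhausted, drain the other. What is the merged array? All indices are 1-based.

i=1 j=1: A[i]=0<=B[j]=4 take 0, i++
i=2 j=1: A[i]=1<=B[j]=4 take 1, i++
i=3 j=1: A[i]=3<=B[j]=4 take 3, i++
i=4 j=1: A[i]=4<=B[j]=4 take 4, i++
i=5 j=1: A[i]=5>B[j]=4 take 4, j++
i=5 j=2: A[i]=5<=B[j]=5 take 5, i++
i=6 j=2: A[i]=10>B[j]=5 take 5, j++
i=6 j=3: A[i]=10<=B[j]=17 take 10, i++
i=7 j=3: A[i]=12<=B[j]=17 take 12, i++
i=8 j=3: A[i]=16<=B[j]=17 take 16, i++
i=9 j=3: A[i]=17<=B[j]=17 take 17, i++
i=10 j=3: A[i]=27>B[j]=17 take 17, j++
i=10 j=4: A[i]=27>B[j]=22 take 22, j++
i=10 j=5: B done, take A[i]=27, i++
i=11 j=5: B done, take A[i]=28, i++
i=12 j=5: B done, take A[i]=31, i++
i=13 j=5: B done, take A[i]=34, i++
i=14 j=5: B done, take A[i]=36, i++

[0, 1, 3, 4, 4, 5, 5, 10, 12, 16, 17, 17, 22, 27, 28, 31, 34, 36]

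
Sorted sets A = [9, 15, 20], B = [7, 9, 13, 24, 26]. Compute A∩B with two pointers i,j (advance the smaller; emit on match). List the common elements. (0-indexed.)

intersection = [9]

i=0 j=0: 9>7, j++
i=0 j=1: 9==9 emit, i++,j++
i=1 j=2: 15>13, j++
i=1 j=3: 15<24, i++
i=2 j=3: 20<24, i++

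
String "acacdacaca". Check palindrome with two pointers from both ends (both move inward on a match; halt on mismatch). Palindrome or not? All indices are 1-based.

not a palindrome (mismatch at 5,6)

[1,10] 'a'=='a' → l++,r--
[2,9] 'c'=='c' → l++,r--
[3,8] 'a'=='a' → l++,r--
[4,7] 'c'=='c' → l++,r--
[5,6] 'd'!='a' → stop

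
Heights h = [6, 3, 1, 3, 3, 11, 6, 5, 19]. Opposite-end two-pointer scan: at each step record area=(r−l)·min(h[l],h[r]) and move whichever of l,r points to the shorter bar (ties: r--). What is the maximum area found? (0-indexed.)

max area = 48

l=0 r=8: min(6,19)*8=48 best=48 *, l++
l=1 r=8: min(3,19)*7=21 best=48, l++
l=2 r=8: min(1,19)*6=6 best=48, l++
l=3 r=8: min(3,19)*5=15 best=48, l++
l=4 r=8: min(3,19)*4=12 best=48, l++
l=5 r=8: min(11,19)*3=33 best=48, l++
l=6 r=8: min(6,19)*2=12 best=48, l++
l=7 r=8: min(5,19)*1=5 best=48, l++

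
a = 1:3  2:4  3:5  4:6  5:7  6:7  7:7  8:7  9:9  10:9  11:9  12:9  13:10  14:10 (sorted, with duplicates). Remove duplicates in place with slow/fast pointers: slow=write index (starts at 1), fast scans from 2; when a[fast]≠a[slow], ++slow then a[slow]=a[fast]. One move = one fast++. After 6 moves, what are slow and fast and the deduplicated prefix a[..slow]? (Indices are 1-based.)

slow=1 fast=2: a[fast]=4≠a[slow]=3 write a[2]=4, slow++,fast++
slow=2 fast=3: a[fast]=5≠a[slow]=4 write a[3]=5, slow++,fast++
slow=3 fast=4: a[fast]=6≠a[slow]=5 write a[4]=6, slow++,fast++
slow=4 fast=5: a[fast]=7≠a[slow]=6 write a[5]=7, slow++,fast++
slow=5 fast=6: a[fast]=7=a[slow] dup, fast++
slow=5 fast=7: a[fast]=7=a[slow] dup, fast++

slow=5, fast=8, prefix=[3, 4, 5, 6, 7]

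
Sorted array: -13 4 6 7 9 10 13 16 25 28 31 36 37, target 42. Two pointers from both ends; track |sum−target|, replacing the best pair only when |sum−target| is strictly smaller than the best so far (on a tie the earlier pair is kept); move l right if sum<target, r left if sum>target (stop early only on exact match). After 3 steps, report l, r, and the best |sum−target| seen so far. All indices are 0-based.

l=2, r=11, best |Δ|=1

l=0 r=12: -13+37=24 d=18 *, l++
l=1 r=12: 4+37=41 d=1 *, l++
l=2 r=12: 6+37=43 d=1, r--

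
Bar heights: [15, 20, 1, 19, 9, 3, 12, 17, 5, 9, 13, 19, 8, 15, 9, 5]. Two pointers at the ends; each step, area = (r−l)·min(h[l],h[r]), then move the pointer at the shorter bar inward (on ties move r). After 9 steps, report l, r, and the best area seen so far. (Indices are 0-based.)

l=0 r=15: min(15,5)*15=75 best=75 *, r--
l=0 r=14: min(15,9)*14=126 best=126 *, r--
l=0 r=13: min(15,15)*13=195 best=195 *, r--
l=0 r=12: min(15,8)*12=96 best=195, r--
l=0 r=11: min(15,19)*11=165 best=195, l++
l=1 r=11: min(20,19)*10=190 best=195, r--
l=1 r=10: min(20,13)*9=117 best=195, r--
l=1 r=9: min(20,9)*8=72 best=195, r--
l=1 r=8: min(20,5)*7=35 best=195, r--

l=1, r=7, best area=195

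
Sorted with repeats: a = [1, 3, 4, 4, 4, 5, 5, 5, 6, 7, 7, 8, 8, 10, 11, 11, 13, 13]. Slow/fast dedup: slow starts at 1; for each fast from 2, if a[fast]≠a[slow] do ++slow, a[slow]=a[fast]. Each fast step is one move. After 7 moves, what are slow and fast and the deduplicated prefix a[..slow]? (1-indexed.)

slow=4, fast=9, prefix=[1, 3, 4, 5]

slow=1 fast=2: a[fast]=3≠a[slow]=1 write a[2]=3, slow++,fast++
slow=2 fast=3: a[fast]=4≠a[slow]=3 write a[3]=4, slow++,fast++
slow=3 fast=4: a[fast]=4=a[slow] dup, fast++
slow=3 fast=5: a[fast]=4=a[slow] dup, fast++
slow=3 fast=6: a[fast]=5≠a[slow]=4 write a[4]=5, slow++,fast++
slow=4 fast=7: a[fast]=5=a[slow] dup, fast++
slow=4 fast=8: a[fast]=5=a[slow] dup, fast++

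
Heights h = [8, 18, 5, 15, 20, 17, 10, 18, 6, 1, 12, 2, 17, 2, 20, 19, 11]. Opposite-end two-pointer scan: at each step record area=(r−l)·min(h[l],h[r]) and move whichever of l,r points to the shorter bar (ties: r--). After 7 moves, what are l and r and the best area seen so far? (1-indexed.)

l=5, r=14, best area=252

l=1 r=17: min(8,11)*16=128 best=128 *, l++
l=2 r=17: min(18,11)*15=165 best=165 *, r--
l=2 r=16: min(18,19)*14=252 best=252 *, l++
l=3 r=16: min(5,19)*13=65 best=252, l++
l=4 r=16: min(15,19)*12=180 best=252, l++
l=5 r=16: min(20,19)*11=209 best=252, r--
l=5 r=15: min(20,20)*10=200 best=252, r--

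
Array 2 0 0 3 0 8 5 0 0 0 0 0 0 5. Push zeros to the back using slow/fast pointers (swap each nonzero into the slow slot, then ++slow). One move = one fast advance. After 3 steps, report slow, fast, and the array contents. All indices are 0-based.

slow=0 fast=0: a[fast]=2≠0 swap→a[0]=2, slow++,fast++
slow=1 fast=1: a[fast]=0, fast++
slow=1 fast=2: a[fast]=0, fast++

slow=1, fast=3, a=[2, 0, 0, 3, 0, 8, 5, 0, 0, 0, 0, 0, 0, 5]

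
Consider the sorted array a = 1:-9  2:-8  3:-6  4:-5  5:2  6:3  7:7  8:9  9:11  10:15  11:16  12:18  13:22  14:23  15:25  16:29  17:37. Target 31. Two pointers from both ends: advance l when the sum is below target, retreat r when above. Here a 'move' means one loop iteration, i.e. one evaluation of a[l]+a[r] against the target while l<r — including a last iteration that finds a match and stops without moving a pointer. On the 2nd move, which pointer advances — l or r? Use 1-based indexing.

[1,17] -9+37=28 <31 → l++
[2,17] -8+37=29 <31 → l++

l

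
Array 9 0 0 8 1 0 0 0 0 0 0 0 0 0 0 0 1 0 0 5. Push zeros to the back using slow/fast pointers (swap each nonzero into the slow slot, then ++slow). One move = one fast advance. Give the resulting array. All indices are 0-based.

[9, 8, 1, 1, 5, 0, 0, 0, 0, 0, 0, 0, 0, 0, 0, 0, 0, 0, 0, 0]

slow=0 fast=0: a[fast]=9≠0 swap→a[0]=9, slow++,fast++
slow=1 fast=1: a[fast]=0, fast++
slow=1 fast=2: a[fast]=0, fast++
slow=1 fast=3: a[fast]=8≠0 swap→a[1]=8, slow++,fast++
slow=2 fast=4: a[fast]=1≠0 swap→a[2]=1, slow++,fast++
slow=3 fast=5: a[fast]=0, fast++
slow=3 fast=6: a[fast]=0, fast++
slow=3 fast=7: a[fast]=0, fast++
slow=3 fast=8: a[fast]=0, fast++
slow=3 fast=9: a[fast]=0, fast++
slow=3 fast=10: a[fast]=0, fast++
slow=3 fast=11: a[fast]=0, fast++
slow=3 fast=12: a[fast]=0, fast++
slow=3 fast=13: a[fast]=0, fast++
slow=3 fast=14: a[fast]=0, fast++
slow=3 fast=15: a[fast]=0, fast++
slow=3 fast=16: a[fast]=1≠0 swap→a[3]=1, slow++,fast++
slow=4 fast=17: a[fast]=0, fast++
slow=4 fast=18: a[fast]=0, fast++
slow=4 fast=19: a[fast]=5≠0 swap→a[4]=5, slow++,fast++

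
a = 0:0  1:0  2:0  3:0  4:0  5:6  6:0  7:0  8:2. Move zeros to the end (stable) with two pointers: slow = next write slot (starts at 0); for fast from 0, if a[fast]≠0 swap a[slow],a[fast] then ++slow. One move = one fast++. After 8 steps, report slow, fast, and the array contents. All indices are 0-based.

(s=0,f=0) a[fast]=0 → fast++
(s=0,f=1) a[fast]=0 → fast++
(s=0,f=2) a[fast]=0 → fast++
(s=0,f=3) a[fast]=0 → fast++
(s=0,f=4) a[fast]=0 → fast++
(s=0,f=5) a[fast]=6≠0 swap→a[0]=6 → slow++,fast++
(s=1,f=6) a[fast]=0 → fast++
(s=1,f=7) a[fast]=0 → fast++

slow=1, fast=8, a=[6, 0, 0, 0, 0, 0, 0, 0, 2]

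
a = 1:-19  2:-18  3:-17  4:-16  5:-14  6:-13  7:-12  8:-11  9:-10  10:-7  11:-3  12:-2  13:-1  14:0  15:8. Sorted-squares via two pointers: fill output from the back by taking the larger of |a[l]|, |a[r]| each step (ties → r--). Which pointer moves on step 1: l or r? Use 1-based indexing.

l

[1,15] |-19|>|8| out[15]=361 → l++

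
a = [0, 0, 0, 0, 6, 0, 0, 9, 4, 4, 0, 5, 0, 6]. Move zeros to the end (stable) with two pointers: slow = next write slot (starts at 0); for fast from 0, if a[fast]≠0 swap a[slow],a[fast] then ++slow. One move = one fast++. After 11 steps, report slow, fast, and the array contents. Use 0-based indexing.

slow=4, fast=11, a=[6, 9, 4, 4, 0, 0, 0, 0, 0, 0, 0, 5, 0, 6]

slow=0 fast=0: a[fast]=0, fast++
slow=0 fast=1: a[fast]=0, fast++
slow=0 fast=2: a[fast]=0, fast++
slow=0 fast=3: a[fast]=0, fast++
slow=0 fast=4: a[fast]=6≠0 swap→a[0]=6, slow++,fast++
slow=1 fast=5: a[fast]=0, fast++
slow=1 fast=6: a[fast]=0, fast++
slow=1 fast=7: a[fast]=9≠0 swap→a[1]=9, slow++,fast++
slow=2 fast=8: a[fast]=4≠0 swap→a[2]=4, slow++,fast++
slow=3 fast=9: a[fast]=4≠0 swap→a[3]=4, slow++,fast++
slow=4 fast=10: a[fast]=0, fast++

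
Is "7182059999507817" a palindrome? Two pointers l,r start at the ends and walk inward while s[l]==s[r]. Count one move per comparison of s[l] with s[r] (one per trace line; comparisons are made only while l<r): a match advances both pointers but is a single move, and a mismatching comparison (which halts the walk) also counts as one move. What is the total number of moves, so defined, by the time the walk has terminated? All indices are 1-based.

4 moves

[1,16] '7'=='7' → l++,r--
[2,15] '1'=='1' → l++,r--
[3,14] '8'=='8' → l++,r--
[4,13] '2'!='7' → stop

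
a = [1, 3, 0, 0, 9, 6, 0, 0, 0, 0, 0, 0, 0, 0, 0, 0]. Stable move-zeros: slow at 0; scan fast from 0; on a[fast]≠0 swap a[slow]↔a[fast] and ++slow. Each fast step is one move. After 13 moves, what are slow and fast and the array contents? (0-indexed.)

(s=0,f=0) a[fast]=1≠0 swap→a[0]=1 → slow++,fast++
(s=1,f=1) a[fast]=3≠0 swap→a[1]=3 → slow++,fast++
(s=2,f=2) a[fast]=0 → fast++
(s=2,f=3) a[fast]=0 → fast++
(s=2,f=4) a[fast]=9≠0 swap→a[2]=9 → slow++,fast++
(s=3,f=5) a[fast]=6≠0 swap→a[3]=6 → slow++,fast++
(s=4,f=6) a[fast]=0 → fast++
(s=4,f=7) a[fast]=0 → fast++
(s=4,f=8) a[fast]=0 → fast++
(s=4,f=9) a[fast]=0 → fast++
(s=4,f=10) a[fast]=0 → fast++
(s=4,f=11) a[fast]=0 → fast++
(s=4,f=12) a[fast]=0 → fast++

slow=4, fast=13, a=[1, 3, 9, 6, 0, 0, 0, 0, 0, 0, 0, 0, 0, 0, 0, 0]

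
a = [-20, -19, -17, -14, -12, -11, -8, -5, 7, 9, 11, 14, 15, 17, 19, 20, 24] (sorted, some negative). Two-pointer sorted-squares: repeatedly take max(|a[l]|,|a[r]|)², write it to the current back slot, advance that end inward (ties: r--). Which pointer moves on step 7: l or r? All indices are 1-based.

l

[1,17] |-20|<=|24| out[17]=576 → r--
[1,16] |-20|<=|20| out[16]=400 → r--
[1,15] |-20|>|19| out[15]=400 → l++
[2,15] |-19|<=|19| out[14]=361 → r--
[2,14] |-19|>|17| out[13]=361 → l++
[3,14] |-17|<=|17| out[12]=289 → r--
[3,13] |-17|>|15| out[11]=289 → l++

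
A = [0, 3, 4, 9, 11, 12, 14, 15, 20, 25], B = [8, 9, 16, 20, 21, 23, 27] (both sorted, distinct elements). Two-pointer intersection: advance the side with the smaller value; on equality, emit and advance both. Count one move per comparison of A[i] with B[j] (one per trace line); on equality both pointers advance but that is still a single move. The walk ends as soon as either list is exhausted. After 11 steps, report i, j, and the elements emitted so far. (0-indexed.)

i=9, j=4, emitted=[9, 20]

i=0 j=0: 0<8, i++
i=1 j=0: 3<8, i++
i=2 j=0: 4<8, i++
i=3 j=0: 9>8, j++
i=3 j=1: 9==9 emit, i++,j++
i=4 j=2: 11<16, i++
i=5 j=2: 12<16, i++
i=6 j=2: 14<16, i++
i=7 j=2: 15<16, i++
i=8 j=2: 20>16, j++
i=8 j=3: 20==20 emit, i++,j++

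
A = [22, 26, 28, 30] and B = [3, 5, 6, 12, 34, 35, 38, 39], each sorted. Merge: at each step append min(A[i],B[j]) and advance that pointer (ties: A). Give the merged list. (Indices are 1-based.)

[3, 5, 6, 12, 22, 26, 28, 30, 34, 35, 38, 39]

[i=1,j=1] A[i]=22>B[j]=3 take 3 → j++
[i=1,j=2] A[i]=22>B[j]=5 take 5 → j++
[i=1,j=3] A[i]=22>B[j]=6 take 6 → j++
[i=1,j=4] A[i]=22>B[j]=12 take 12 → j++
[i=1,j=5] A[i]=22<=B[j]=34 take 22 → i++
[i=2,j=5] A[i]=26<=B[j]=34 take 26 → i++
[i=3,j=5] A[i]=28<=B[j]=34 take 28 → i++
[i=4,j=5] A[i]=30<=B[j]=34 take 30 → i++
[i=5,j=5] A done, take B[j]=34 → j++
[i=5,j=6] A done, take B[j]=35 → j++
[i=5,j=7] A done, take B[j]=38 → j++
[i=5,j=8] A done, take B[j]=39 → j++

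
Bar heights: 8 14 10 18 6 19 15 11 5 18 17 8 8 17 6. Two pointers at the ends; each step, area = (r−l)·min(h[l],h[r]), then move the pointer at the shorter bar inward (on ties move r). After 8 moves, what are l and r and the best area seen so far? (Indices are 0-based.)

l=3, r=9, best area=170

l=0 r=14: min(8,6)*14=84 best=84 *, r--
l=0 r=13: min(8,17)*13=104 best=104 *, l++
l=1 r=13: min(14,17)*12=168 best=168 *, l++
l=2 r=13: min(10,17)*11=110 best=168, l++
l=3 r=13: min(18,17)*10=170 best=170 *, r--
l=3 r=12: min(18,8)*9=72 best=170, r--
l=3 r=11: min(18,8)*8=64 best=170, r--
l=3 r=10: min(18,17)*7=119 best=170, r--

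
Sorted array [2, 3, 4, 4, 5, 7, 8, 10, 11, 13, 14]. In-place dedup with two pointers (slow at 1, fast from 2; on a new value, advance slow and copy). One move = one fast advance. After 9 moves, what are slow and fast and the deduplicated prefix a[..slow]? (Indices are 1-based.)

slow=9, fast=11, prefix=[2, 3, 4, 5, 7, 8, 10, 11, 13]

slow=1 fast=2: a[fast]=3≠a[slow]=2 write a[2]=3, slow++,fast++
slow=2 fast=3: a[fast]=4≠a[slow]=3 write a[3]=4, slow++,fast++
slow=3 fast=4: a[fast]=4=a[slow] dup, fast++
slow=3 fast=5: a[fast]=5≠a[slow]=4 write a[4]=5, slow++,fast++
slow=4 fast=6: a[fast]=7≠a[slow]=5 write a[5]=7, slow++,fast++
slow=5 fast=7: a[fast]=8≠a[slow]=7 write a[6]=8, slow++,fast++
slow=6 fast=8: a[fast]=10≠a[slow]=8 write a[7]=10, slow++,fast++
slow=7 fast=9: a[fast]=11≠a[slow]=10 write a[8]=11, slow++,fast++
slow=8 fast=10: a[fast]=13≠a[slow]=11 write a[9]=13, slow++,fast++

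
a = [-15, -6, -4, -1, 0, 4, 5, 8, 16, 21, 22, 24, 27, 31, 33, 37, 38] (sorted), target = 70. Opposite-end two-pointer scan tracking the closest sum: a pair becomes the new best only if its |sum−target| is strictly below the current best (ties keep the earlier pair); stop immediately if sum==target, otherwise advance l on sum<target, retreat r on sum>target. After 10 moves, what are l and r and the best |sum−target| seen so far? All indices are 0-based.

l=10, r=16, best |Δ|=11

l=0 r=16: -15+38=23 d=47 *, l++
l=1 r=16: -6+38=32 d=38 *, l++
l=2 r=16: -4+38=34 d=36 *, l++
l=3 r=16: -1+38=37 d=33 *, l++
l=4 r=16: 0+38=38 d=32 *, l++
l=5 r=16: 4+38=42 d=28 *, l++
l=6 r=16: 5+38=43 d=27 *, l++
l=7 r=16: 8+38=46 d=24 *, l++
l=8 r=16: 16+38=54 d=16 *, l++
l=9 r=16: 21+38=59 d=11 *, l++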